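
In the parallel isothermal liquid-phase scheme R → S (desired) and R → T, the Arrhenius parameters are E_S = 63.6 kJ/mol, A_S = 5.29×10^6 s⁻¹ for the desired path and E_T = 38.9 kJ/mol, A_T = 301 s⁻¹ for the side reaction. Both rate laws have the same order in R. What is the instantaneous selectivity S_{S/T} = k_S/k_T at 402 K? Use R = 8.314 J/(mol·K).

Since both paths have the same order in R, the concentration cancels and S_{S/T} = k_S/k_T = (A_S/A_T)·exp[(E_T−E_S)/(RT)].
(E_T−E_S)/(RT) = (38.9−63.6)×10³/(8.314×402) = -24700/3342 = -7.390.
k_S/k_T = (5.29×10^6/301)·exp(-7.390) = 17575 × 6.172×10^-4 = 10.8.
Since E_S > E_T, raising the temperature improves selectivity toward S.

10.8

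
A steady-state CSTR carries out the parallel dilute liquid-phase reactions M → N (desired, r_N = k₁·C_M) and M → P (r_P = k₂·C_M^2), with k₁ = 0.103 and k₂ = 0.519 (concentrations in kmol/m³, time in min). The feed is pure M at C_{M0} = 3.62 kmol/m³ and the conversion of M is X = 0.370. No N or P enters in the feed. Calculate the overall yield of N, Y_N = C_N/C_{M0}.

0.0296

Exit C_M = C_{M0}(1−X) = 3.62×0.630 = 2.281 kmol/m³.
Rates in a CSTR are evaluated at the outlet concentration: r_N = 0.103×2.281 = 0.2349, r_P = 0.519×2.281^2 = 2.699.
Fraction of consumed M going to N: r_N/(r_N+r_P) = 0.08005.
C_N = 0.08005·C_{M0}·X = 0.08005×3.62×0.370 = 0.107 kmol/m³; Y_N = C_N/C_{M0} = 0.0296.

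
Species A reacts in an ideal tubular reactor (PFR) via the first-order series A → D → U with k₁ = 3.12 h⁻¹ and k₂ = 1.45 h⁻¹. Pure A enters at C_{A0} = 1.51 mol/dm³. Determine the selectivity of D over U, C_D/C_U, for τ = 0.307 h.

The intermediate concentration in a first-order A→B→C sequence is C_D = k₁C_{A0}(e^(−k₁τ) − e^(−k₂τ))/(k₂−k₁).
e^(−k₁τ) = e^(−3.12×0.307) = e^(−0.9578) = 0.3837; e^(−k₂τ) = e^(−0.4451) = 0.6407.
C_D = 3.12×1.51/(1.45−3.12) × (0.3837−0.6407) = (-2.821)×(-0.2570) = 0.7250 mol/dm³.
C_A = C_{A0}e^(−k₁τ) = 0.5794 mol/dm³, so C_U = C_{A0}−C_A−C_D = 0.2055 mol/dm³; C_D/C_U = 3.53.

3.53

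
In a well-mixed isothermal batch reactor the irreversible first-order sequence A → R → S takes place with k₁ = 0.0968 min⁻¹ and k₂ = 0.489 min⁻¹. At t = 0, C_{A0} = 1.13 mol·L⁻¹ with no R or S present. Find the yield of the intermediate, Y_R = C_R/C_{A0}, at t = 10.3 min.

0.0895

For first-order series with pure A initially, C_R(t) = k₁C_{A0}/(k₂−k₁)·(e^(−k₁t) − e^(−k₂t)).
e^(−k₁t) = e^(−0.0968×10.3) = e^(−0.9970) = 0.3690; e^(−k₂t) = e^(−5.037) = 0.006495.
C_R = 0.0968×1.13/(0.489−0.0968) × (0.3690−0.006495) = 0.2789×0.3625 = 0.1011 mol·L⁻¹.
Y_R = C_R/C_{A0} = 0.1011/1.13 = 0.0895.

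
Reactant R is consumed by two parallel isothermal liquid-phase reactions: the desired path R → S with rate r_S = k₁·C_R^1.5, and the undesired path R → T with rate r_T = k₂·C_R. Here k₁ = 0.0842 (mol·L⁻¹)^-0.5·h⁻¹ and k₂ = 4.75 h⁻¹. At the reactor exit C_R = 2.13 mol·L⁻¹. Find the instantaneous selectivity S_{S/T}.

0.0259

S_{S/T} = r_S/r_T = (k₁·C_R^1.5)/(k₂·C_R) = (k₁/k₂)·C_R^0.5.
= (0.0842×2.130^1.5) / (4.75×2.130) = 0.2617/10.12 = 0.0259.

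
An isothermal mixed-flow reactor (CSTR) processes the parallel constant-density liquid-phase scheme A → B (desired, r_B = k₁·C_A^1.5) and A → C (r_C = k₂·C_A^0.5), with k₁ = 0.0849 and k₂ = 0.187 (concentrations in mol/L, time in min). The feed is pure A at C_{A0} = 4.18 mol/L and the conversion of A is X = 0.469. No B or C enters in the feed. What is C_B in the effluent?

0.984 mol/L

Exit C_A = C_{A0}(1−X) = 4.18×0.531 = 2.220 mol/L.
Rates in a CSTR are evaluated at the outlet concentration: r_B = 0.0849×2.220^1.5 = 0.2807, r_C = 0.187×2.220^0.5 = 0.2786.
Fraction of consumed A going to B: r_B/(r_B+r_C) = 0.5019.
C_B = 0.5019·C_{A0}·X = 0.5019×4.18×0.469 = 0.984 mol/L.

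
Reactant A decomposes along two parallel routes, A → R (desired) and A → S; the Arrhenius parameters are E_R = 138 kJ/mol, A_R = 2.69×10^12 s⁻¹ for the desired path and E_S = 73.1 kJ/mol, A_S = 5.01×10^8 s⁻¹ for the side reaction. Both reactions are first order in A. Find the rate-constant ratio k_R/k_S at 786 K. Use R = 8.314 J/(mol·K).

Since both paths have the same order in A, the concentration cancels and S_{R/S} = k_R/k_S = (A_R/A_S)·exp[(E_S−E_R)/(RT)].
(E_S−E_R)/(RT) = (73.1−138)×10³/(8.314×786) = -64900/6535 = -9.931.
k_R/k_S = (2.69×10^12/5.01×10^8)·exp(-9.931) = 5369 × 4.862×10^-5 = 0.261.
Since E_R > E_S, raising the temperature improves selectivity toward R.

0.261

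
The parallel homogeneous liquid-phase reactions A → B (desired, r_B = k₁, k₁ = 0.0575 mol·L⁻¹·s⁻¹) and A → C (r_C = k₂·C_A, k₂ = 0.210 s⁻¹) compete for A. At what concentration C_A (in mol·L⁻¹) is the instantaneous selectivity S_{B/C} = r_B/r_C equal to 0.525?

0.522 mol·L⁻¹

S_{B/C} = (k₁/k₂)·C_A⁻¹ ⇒ C_A = (S·k₂/k₁)^(-1).
= (0.525×0.210/0.0575)^(-1) = (1.917)^(-1) = 0.522 mol·L⁻¹.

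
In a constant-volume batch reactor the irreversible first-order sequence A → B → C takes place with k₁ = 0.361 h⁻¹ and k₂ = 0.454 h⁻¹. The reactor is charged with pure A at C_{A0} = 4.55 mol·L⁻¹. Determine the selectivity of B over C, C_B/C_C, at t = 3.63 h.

Solving the coupled first-order balances gives C_B(t) = [k₁/(k₂−k₁)]·C_{A0}·(e^(−k₁t) − e^(−k₂t)).
e^(−k₁t) = e^(−0.361×3.63) = e^(−1.310) = 0.2697; e^(−k₂t) = e^(−1.648) = 0.1924.
C_B = 0.361×4.55/(0.454−0.361) × (0.2697−0.1924) = 17.66×0.07727 = 1.365 mol·L⁻¹.
C_A = C_{A0}e^(−k₁t) = 1.227 mol·L⁻¹, so C_C = C_{A0}−C_A−C_B = 1.958 mol·L⁻¹; C_B/C_C = 0.697.

0.697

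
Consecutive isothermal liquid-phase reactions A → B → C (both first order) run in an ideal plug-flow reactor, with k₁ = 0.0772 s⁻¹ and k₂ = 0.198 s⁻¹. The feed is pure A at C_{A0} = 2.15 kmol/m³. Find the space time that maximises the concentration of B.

For first-order series the maximum of C_B occurs at τ_opt = ln(k₂/k₁)/(k₂−k₁).
= ln(0.198/0.0772)/(0.198−0.0772) = ln(2.565)/0.1208 = 0.9419/0.1208 = 7.80 s.

7.80 s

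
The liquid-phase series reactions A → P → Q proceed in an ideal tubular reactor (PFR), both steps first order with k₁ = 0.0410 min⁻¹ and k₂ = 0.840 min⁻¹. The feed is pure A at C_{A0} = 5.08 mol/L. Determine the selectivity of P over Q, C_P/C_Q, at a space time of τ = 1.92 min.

The intermediate concentration in a first-order A→B→C sequence is C_P = k₁C_{A0}(e^(−k₁τ) − e^(−k₂τ))/(k₂−k₁).
e^(−k₁τ) = e^(−0.0410×1.92) = e^(−0.07872) = 0.9243; e^(−k₂τ) = e^(−1.613) = 0.1993.
C_P = 0.0410×5.08/(0.840−0.0410) × (0.9243−0.1993) = 0.2607×0.7250 = 0.1890 mol/L.
C_A = C_{A0}e^(−k₁τ) = 4.695 mol/L, so C_Q = C_{A0}−C_A−C_P = 0.1956 mol/L; C_P/C_Q = 0.966.

0.966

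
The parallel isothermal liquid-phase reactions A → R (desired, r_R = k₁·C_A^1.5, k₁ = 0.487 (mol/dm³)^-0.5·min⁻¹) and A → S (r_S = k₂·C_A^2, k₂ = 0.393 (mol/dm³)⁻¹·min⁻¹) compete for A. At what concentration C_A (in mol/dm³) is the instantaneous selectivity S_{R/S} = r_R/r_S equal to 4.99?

0.0617 mol/dm³

S_{R/S} = (k₁/k₂)·C_A^-0.5 ⇒ C_A = (S·k₂/k₁)^(-2).
= (4.99×0.393/0.487)^(-2) = (4.027)^(-2) = 0.0617 mol/dm³.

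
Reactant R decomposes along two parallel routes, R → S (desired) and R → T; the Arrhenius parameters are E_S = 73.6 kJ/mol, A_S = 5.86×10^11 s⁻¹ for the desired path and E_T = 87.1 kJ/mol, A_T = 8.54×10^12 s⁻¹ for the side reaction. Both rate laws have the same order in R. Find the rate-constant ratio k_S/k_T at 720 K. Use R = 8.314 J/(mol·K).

0.654

With equal orders, S_{S/T} = k_S/k_T = (A_S/A_T)·exp[(E_T−E_S)/(RT)].
(E_T−E_S)/(RT) = (87.1−73.6)×10³/(8.314×720) = 13500/5986 = 2.255.
k_S/k_T = (5.86×10^11/8.54×10^12)·exp(2.255) = 0.06862 × 9.538 = 0.654.
Since E_S < E_T, lowering the temperature improves selectivity toward S.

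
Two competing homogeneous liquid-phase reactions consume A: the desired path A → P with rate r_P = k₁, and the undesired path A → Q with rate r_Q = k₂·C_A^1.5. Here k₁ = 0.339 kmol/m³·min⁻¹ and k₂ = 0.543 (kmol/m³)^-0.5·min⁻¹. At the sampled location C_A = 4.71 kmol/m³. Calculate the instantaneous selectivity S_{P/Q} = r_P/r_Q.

S_{P/Q} = r_P/r_Q = (k₁)/(k₂·C_A^1.5) = (k₁/k₂)·C_A^-1.5.
= (0.339) / (0.543×4.710^1.5) = 0.3390/5.550 = 0.0611.

0.0611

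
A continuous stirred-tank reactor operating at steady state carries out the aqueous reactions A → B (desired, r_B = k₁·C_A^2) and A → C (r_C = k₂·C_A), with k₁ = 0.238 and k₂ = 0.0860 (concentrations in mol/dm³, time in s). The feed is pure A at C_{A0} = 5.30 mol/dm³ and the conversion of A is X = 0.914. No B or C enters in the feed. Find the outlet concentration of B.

Exit C_A = C_{A0}(1−X) = 5.30×0.0860 = 0.4558 mol/dm³.
In a CSTR the entire volume is at exit conditions, so r_B = 0.238×0.4558^2 = 0.04945 and r_C = 0.0860×0.4558 = 0.03920.
Fraction of consumed A going to B: r_B/(r_B+r_C) = 0.5578.
C_B = 0.5578·C_{A0}·X = 0.5578×5.30×0.914 = 2.70 mol/dm³.

2.70 mol/dm³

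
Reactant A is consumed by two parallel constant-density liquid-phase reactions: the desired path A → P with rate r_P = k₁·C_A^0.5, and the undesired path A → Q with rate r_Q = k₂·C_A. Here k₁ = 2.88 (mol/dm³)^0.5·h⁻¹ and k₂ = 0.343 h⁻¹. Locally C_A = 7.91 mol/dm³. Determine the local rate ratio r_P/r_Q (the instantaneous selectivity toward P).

2.99

S_{P/Q} = r_P/r_Q = (k₁·C_A^0.5)/(k₂·C_A) = (k₁/k₂)·C_A^-0.5.
= (2.88×7.910^0.5) / (0.343×7.910) = 8.100/2.713 = 2.99.
The undesired path is higher order in A, so low C_A (CSTR or dilute feed) favours P.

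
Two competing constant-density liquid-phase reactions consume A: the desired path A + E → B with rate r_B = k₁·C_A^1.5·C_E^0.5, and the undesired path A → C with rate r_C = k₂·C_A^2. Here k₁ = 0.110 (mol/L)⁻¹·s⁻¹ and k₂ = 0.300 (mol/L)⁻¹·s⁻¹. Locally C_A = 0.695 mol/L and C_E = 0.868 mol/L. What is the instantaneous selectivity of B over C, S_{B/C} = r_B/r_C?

0.410

S_{B/C} = r_B/r_C = (k₁·C_A^1.5·C_E^0.5)/(k₂·C_A^2) = (k₁/k₂)·C_A^-0.5·C_E^0.5.
= (0.110×0.6950^1.5×0.8680^0.5) / (0.300×0.6950^2) = 0.05938/0.1449 = 0.410.
The undesired path is higher order in A, so low C_A (CSTR or dilute feed) favours B.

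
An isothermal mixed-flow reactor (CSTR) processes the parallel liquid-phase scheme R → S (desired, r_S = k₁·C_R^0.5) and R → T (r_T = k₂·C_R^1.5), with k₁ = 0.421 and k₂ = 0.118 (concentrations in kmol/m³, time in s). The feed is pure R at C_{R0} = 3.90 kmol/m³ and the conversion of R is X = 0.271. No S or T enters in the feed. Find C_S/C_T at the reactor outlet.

1.25

Exit C_R = C_{R0}(1−X) = 3.90×0.729 = 2.843 kmol/m³.
Rates in a CSTR are evaluated at the outlet concentration: r_S = 0.421×2.843^0.5 = 0.7099, r_T = 0.118×2.843^1.5 = 0.5657.
Overall selectivity = C_S/C_T = r_Sτ/(r_Tτ) = r_S/r_T = 1.25.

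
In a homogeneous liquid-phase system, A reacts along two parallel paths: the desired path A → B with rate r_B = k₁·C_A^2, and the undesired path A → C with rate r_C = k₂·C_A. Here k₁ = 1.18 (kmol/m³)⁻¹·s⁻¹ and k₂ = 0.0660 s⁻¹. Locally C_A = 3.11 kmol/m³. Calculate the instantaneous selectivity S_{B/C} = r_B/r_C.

S_{B/C} = r_B/r_C = (k₁·C_A^2)/(k₂·C_A) = (k₁/k₂)·C_A.
= (1.18×3.110^2) / (0.0660×3.110) = 11.41/0.2053 = 55.6.

55.6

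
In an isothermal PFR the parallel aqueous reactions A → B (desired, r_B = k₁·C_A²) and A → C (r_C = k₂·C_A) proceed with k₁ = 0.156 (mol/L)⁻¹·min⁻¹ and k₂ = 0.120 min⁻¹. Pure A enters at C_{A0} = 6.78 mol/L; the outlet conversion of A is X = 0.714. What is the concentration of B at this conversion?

4.05 mol/L

C_A = C_{A0}(1−X) = 1.939 mol/L.
Along a PFR/batch, dC_C/dC_A = −r_C/(r_B+r_C) = −k₂/(k₂+k₁·C_A).
Integrating from C_{A0} to C_A: C_C = (0.120/0.156)·ln[(0.120+0.156·6.78)/(0.120+0.156·1.94)] = 0.7692·ln(1.178/0.4225) = 0.7886 mol/L.
Then C_B = (C_{A0}−C_A) − C_C = 4.841 − 0.7886 = 4.052 mol/L.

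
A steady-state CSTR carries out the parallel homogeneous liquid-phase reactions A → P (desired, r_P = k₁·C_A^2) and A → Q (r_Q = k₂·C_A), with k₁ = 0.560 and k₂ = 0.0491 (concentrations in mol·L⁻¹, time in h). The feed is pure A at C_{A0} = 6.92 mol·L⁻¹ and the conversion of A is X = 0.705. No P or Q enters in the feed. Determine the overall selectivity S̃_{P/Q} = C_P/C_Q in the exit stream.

23.3

Exit C_A = C_{A0}(1−X) = 6.92×0.295 = 2.041 mol·L⁻¹.
A CSTR operates uniformly at the exit composition, giving r_P = 2.334 and r_Q = 0.1002 (each k·C_A^n at C_A = 2.041).
Overall selectivity = C_P/C_Q = r_Pτ/(r_Qτ) = r_P/r_Q = 23.3.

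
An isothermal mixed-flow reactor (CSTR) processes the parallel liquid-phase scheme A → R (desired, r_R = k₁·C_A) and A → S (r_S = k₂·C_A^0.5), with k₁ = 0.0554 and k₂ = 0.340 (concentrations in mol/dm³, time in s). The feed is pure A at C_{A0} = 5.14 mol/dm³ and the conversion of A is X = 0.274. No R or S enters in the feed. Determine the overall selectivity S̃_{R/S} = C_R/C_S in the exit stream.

Exit C_A = C_{A0}(1−X) = 5.14×0.726 = 3.732 mol/dm³.
In a CSTR the entire volume is at exit conditions, so r_R = 0.0554×3.732 = 0.2067 and r_S = 0.340×3.732^0.5 = 0.6568.
Overall selectivity = C_R/C_S = r_Rτ/(r_Sτ) = r_R/r_S = 0.315.

0.315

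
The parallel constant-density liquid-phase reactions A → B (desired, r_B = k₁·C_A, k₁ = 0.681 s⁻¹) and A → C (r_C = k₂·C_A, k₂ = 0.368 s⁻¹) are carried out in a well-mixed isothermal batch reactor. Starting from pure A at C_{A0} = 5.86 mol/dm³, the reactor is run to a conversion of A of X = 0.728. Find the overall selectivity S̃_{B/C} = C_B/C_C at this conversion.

C_A = C_{A0}(1−X) = 1.594 mol/dm³.
Both paths are first order in A, so the instantaneous fraction to B is constant: dC_B/d(−C_A) = k₁/(k₁+k₂) = 0.6492.
C_B = 0.6492·(C_{A0}−C_A) = 0.6492×4.266 = 2.77 mol/dm³.
C_C = (C_{A0}−C_A)−C_B = 1.497 mol/dm³; S̃_{B/C} = 2.769/1.497 = 1.85.

1.85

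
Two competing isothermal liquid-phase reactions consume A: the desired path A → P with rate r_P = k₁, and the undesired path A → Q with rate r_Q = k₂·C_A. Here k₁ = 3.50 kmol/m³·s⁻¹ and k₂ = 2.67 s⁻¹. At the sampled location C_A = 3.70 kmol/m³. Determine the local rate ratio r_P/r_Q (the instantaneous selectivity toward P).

S_{P/Q} = r_P/r_Q = (k₁)/(k₂·C_A) = (k₁/k₂)·C_A⁻¹.
= (3.50) / (2.67×3.700) = 3.500/9.879 = 0.354.
The undesired path is higher order in A, so low C_A (CSTR or dilute feed) favours P.

0.354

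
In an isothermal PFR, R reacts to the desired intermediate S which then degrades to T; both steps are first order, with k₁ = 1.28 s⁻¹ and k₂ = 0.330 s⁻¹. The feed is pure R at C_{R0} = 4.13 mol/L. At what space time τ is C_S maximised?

1.43 s

For first-order series the maximum of C_S occurs at τ_opt = ln(k₂/k₁)/(k₂−k₁).
= ln(0.330/1.28)/(0.330−1.28) = ln(0.2578)/-0.9500 = -1.356/-0.9500 = 1.43 s.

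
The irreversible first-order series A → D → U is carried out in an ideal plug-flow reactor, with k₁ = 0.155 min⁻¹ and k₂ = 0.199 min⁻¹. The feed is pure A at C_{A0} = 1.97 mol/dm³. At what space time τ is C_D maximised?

For first-order series the maximum of C_D occurs at τ_opt = ln(k₂/k₁)/(k₂−k₁).
= ln(0.199/0.155)/(0.199−0.155) = ln(1.284)/0.04400 = 0.2499/0.04400 = 5.68 min.

5.68 min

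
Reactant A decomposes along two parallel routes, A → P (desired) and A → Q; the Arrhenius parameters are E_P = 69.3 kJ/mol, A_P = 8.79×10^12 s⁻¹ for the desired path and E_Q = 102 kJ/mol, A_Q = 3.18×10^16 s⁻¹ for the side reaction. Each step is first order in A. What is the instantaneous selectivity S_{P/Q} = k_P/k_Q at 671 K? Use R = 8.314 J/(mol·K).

0.0971

With equal orders, S_{P/Q} = k_P/k_Q = (A_P/A_Q)·exp[(E_Q−E_P)/(RT)].
(E_Q−E_P)/(RT) = (102−69.3)×10³/(8.314×671) = 32700/5579 = 5.862.
k_P/k_Q = (8.79×10^12/3.18×10^16)·exp(5.862) = 2.764×10^-4 × 351.3 = 0.0971.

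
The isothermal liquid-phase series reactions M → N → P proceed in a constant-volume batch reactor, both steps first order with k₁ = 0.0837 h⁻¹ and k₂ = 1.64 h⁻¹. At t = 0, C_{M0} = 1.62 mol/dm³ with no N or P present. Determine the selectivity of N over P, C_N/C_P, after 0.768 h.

1.30

Solving the coupled first-order balances gives C_N(t) = [k₁/(k₂−k₁)]·C_{M0}·(e^(−k₁t) − e^(−k₂t)).
e^(−k₁t) = e^(−0.0837×0.768) = e^(−0.06428) = 0.9377; e^(−k₂t) = e^(−1.260) = 0.2838.
C_N = 0.0837×1.62/(1.64−0.0837) × (0.9377−0.2838) = 0.08713×0.6540 = 0.05698 mol/dm³.
C_M = C_{M0}e^(−k₁t) = 1.519 mol/dm³, so C_P = C_{M0}−C_M−C_N = 0.04388 mol/dm³; C_N/C_P = 1.30.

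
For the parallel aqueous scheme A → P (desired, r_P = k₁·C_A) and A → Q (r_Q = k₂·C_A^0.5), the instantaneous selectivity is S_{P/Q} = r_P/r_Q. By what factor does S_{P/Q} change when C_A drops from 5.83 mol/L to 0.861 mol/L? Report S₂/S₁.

0.384

S_{P/Q} = (k₁/k₂)·C_A^0.5, so S₂/S₁ = (C_{A,2}/C_{A,1})^0.5.
= (0.861/5.83)^0.5 = (0.1477)^0.5 = 0.384.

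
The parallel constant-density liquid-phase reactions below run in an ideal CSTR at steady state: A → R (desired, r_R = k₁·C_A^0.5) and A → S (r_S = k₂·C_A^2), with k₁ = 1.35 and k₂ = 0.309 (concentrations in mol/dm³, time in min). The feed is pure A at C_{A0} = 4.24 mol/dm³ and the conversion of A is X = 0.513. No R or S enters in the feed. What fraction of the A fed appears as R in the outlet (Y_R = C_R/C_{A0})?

Exit C_A = C_{A0}(1−X) = 4.24×0.487 = 2.065 mol/dm³.
Rates in a CSTR are evaluated at the outlet concentration: r_R = 1.35×2.065^0.5 = 1.940, r_S = 0.309×2.065^2 = 1.317.
Fraction of consumed A going to R: r_R/(r_R+r_S) = 0.5955.
C_R = 0.5955·C_{A0}·X = 0.5955×4.24×0.513 = 1.30 mol/dm³; Y_R = C_R/C_{A0} = 0.306.

0.306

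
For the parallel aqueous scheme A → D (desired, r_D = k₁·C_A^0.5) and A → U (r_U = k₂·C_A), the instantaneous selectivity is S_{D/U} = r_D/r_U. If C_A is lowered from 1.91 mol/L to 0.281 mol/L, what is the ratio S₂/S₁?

2.61

S_{D/U} = (k₁/k₂)·C_A^-0.5, so S₂/S₁ = (C_{A,2}/C_{A,1})^-0.5.
= (0.281/1.91)^(-0.5) = (0.1471)^(-0.5) = 2.61.
Selectivity toward D rises as C_A falls — low-concentration operation is favoured.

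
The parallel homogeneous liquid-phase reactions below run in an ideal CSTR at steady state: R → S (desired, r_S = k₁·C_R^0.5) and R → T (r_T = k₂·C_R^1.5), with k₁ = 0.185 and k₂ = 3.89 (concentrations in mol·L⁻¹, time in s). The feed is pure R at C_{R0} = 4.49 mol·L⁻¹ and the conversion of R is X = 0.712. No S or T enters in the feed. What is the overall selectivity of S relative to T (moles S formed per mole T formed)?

Exit C_R = C_{R0}(1−X) = 4.49×0.288 = 1.293 mol·L⁻¹.
A CSTR operates uniformly at the exit composition, giving r_S = 0.2104 and r_T = 5.720 (each k·C_R^n at C_R = 1.293).
Overall selectivity = C_S/C_T = r_Sτ/(r_Tτ) = r_S/r_T = 0.0368.

0.0368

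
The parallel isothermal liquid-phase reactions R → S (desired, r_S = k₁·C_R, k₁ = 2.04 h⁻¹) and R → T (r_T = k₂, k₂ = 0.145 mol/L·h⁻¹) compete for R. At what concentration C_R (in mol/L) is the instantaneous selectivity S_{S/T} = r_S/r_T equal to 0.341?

S_{S/T} = (k₁/k₂)·C_R ⇒ C_R = S·k₂/k₁.
= 0.341×0.145/2.04 = 0.0242 mol/L.

0.0242 mol/L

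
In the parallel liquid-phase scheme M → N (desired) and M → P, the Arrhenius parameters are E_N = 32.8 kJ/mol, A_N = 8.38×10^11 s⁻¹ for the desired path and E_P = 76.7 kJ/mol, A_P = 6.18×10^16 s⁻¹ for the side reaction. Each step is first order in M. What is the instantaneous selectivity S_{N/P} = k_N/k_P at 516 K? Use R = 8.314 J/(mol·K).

Since both paths have the same order in M, the concentration cancels and S_{N/P} = k_N/k_P = (A_N/A_P)·exp[(E_P−E_N)/(RT)].
(E_P−E_N)/(RT) = (76.7−32.8)×10³/(8.314×516) = 43900/4290 = 10.23.
k_N/k_P = (8.38×10^11/6.18×10^16)·exp(10.23) = 1.356×10^-5 × 27807 = 0.377.
Since E_N < E_P, lowering the temperature improves selectivity toward N.

0.377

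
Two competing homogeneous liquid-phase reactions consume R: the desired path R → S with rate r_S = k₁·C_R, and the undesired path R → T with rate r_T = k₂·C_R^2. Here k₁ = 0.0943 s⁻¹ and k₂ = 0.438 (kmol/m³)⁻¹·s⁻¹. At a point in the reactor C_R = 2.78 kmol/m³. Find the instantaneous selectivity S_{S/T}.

0.0774

S_{S/T} = r_S/r_T = (k₁·C_R)/(k₂·C_R^2) = (k₁/k₂)·C_R⁻¹.
= (0.0943×2.780) / (0.438×2.780^2) = 0.2622/3.385 = 0.0774.
The undesired path is higher order in R, so low C_R (CSTR or dilute feed) favours S.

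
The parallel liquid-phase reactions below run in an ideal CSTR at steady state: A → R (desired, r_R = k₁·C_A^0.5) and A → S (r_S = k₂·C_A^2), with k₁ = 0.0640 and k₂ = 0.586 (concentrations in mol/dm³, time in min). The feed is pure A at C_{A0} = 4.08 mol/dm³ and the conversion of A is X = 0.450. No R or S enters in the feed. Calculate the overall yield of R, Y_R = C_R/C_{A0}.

0.0142

Exit C_A = C_{A0}(1−X) = 4.08×0.550 = 2.244 mol/dm³.
Rates in a CSTR are evaluated at the outlet concentration: r_R = 0.0640×2.244^0.5 = 0.09587, r_S = 0.586×2.244^2 = 2.951.
Fraction of consumed A going to R: r_R/(r_R+r_S) = 0.03147.
C_R = 0.03147·C_{A0}·X = 0.03147×4.08×0.450 = 0.0578 mol/dm³; Y_R = C_R/C_{A0} = 0.0142.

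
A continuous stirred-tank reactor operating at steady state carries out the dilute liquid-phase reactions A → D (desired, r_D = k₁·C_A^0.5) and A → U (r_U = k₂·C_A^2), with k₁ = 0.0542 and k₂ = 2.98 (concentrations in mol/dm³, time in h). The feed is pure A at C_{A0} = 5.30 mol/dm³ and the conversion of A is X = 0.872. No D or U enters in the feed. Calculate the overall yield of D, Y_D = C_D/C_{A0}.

Exit C_A = C_{A0}(1−X) = 5.30×0.128 = 0.6784 mol/dm³.
A CSTR operates uniformly at the exit composition, giving r_D = 0.04464 and r_U = 1.371 (each k·C_A^n at C_A = 0.6784).
Fraction of consumed A going to D: r_D/(r_D+r_U) = 0.03152.
C_D = 0.03152·C_{A0}·X = 0.03152×5.30×0.872 = 0.146 mol/dm³; Y_D = C_D/C_{A0} = 0.0275.

0.0275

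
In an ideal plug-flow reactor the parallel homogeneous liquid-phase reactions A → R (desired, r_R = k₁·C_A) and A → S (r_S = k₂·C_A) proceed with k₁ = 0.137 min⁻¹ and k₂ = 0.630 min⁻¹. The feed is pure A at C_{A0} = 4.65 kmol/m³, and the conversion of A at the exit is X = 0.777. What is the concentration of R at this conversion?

C_A = C_{A0}(1−X) = 1.037 kmol/m³.
Both paths are first order in A, so the instantaneous fraction to R is constant: dC_R/d(−C_A) = k₁/(k₁+k₂) = 0.1786.
C_R = 0.1786·(C_{A0}−C_A) = 0.1786×3.613 = 0.645 kmol/m³.

0.645 kmol/m³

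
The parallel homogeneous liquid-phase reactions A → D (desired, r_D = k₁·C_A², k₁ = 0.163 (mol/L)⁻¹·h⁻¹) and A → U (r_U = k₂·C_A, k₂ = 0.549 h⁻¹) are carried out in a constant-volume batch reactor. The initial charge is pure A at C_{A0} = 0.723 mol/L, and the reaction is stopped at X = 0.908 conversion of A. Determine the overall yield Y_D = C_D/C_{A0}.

0.0932

C_A = C_{A0}(1−X) = 0.06652 mol/L.
Along a PFR/batch, dC_U/dC_A = −r_U/(r_D+r_U) = −k₂/(k₂+k₁·C_A).
Integrating from C_{A0} to C_A: C_U = (0.549/0.163)·ln[(0.549+0.163·0.723)/(0.549+0.163·0.0665)] = 3.368·ln(0.6668/0.5598) = 0.5891 mol/L.
Then C_D = (C_{A0}−C_A) − C_U = 0.6565 − 0.5891 = 0.06737 mol/L.
Y_D = C_D/C_{A0} = 0.06737/0.723 = 0.0932.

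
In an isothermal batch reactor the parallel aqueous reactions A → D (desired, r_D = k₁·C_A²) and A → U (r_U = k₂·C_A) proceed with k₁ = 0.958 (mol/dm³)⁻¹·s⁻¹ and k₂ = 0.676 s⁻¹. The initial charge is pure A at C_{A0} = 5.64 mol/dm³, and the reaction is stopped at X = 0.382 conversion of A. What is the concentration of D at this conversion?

C_A = C_{A0}(1−X) = 3.486 mol/dm³.
Along a PFR/batch, dC_U/dC_A = −r_U/(r_D+r_U) = −k₂/(k₂+k₁·C_A).
Integrating from C_{A0} to C_A: C_U = (0.676/0.958)·ln[(0.676+0.958·5.64)/(0.676+0.958·3.49)] = 0.7056·ln(6.079/4.015) = 0.2927 mol/dm³.
Then C_D = (C_{A0}−C_A) − C_U = 2.154 − 0.2927 = 1.862 mol/dm³.

1.86 mol/dm³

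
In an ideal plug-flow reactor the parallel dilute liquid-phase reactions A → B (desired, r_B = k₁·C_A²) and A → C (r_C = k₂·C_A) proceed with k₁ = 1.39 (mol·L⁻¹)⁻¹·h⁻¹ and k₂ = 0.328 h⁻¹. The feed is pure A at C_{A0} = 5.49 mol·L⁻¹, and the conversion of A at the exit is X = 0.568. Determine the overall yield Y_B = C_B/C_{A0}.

0.534

C_A = C_{A0}(1−X) = 2.372 mol·L⁻¹.
Along a PFR/batch, dC_C/dC_A = −r_C/(r_B+r_C) = −k₂/(k₂+k₁·C_A).
Integrating from C_{A0} to C_A: C_C = (0.328/1.39)·ln[(0.328+1.39·5.49)/(0.328+1.39·2.37)] = 0.2360·ln(7.959/3.625) = 0.1856 mol·L⁻¹.
Then C_B = (C_{A0}−C_A) − C_C = 3.118 − 0.1856 = 2.933 mol·L⁻¹.
Y_B = C_B/C_{A0} = 2.933/5.49 = 0.534.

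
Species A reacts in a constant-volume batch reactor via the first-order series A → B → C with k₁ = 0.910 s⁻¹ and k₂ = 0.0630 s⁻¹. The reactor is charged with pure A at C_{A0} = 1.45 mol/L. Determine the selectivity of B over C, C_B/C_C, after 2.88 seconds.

7.48

The intermediate concentration in a first-order A→B→C sequence is C_B = k₁C_{A0}(e^(−k₁t) − e^(−k₂t))/(k₂−k₁).
e^(−k₁t) = e^(−0.910×2.88) = e^(−2.621) = 0.07274; e^(−k₂t) = e^(−0.1814) = 0.8341.
C_B = 0.910×1.45/(0.0630−0.910) × (0.07274−0.8341) = (-1.558)×(-0.7613) = 1.186 mol/L.
C_A = C_{A0}e^(−k₁t) = 0.1055 mol/L, so C_C = C_{A0}−C_A−C_B = 0.1585 mol/L; C_B/C_C = 7.48.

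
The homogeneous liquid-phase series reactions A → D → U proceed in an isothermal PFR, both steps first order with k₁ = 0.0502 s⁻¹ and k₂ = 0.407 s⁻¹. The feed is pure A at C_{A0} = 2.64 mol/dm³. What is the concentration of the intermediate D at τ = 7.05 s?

0.240 mol/dm³

Solving the coupled first-order balances gives C_D(τ) = [k₁/(k₂−k₁)]·C_{A0}·(e^(−k₁τ) − e^(−k₂τ)).
e^(−k₁τ) = e^(−0.0502×7.05) = e^(−0.3539) = 0.7019; e^(−k₂τ) = e^(−2.869) = 0.05674.
C_D = 0.0502×2.64/(0.407−0.0502) × (0.7019−0.05674) = 0.3714×0.6452 = 0.2397 mol/dm³.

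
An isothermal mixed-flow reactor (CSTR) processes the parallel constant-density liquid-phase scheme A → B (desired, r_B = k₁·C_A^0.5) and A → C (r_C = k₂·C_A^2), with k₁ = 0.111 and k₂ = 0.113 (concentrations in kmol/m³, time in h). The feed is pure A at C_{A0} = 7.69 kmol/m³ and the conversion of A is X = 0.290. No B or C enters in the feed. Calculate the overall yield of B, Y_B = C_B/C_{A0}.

Exit C_A = C_{A0}(1−X) = 7.69×0.710 = 5.460 kmol/m³.
Rates in a CSTR are evaluated at the outlet concentration: r_B = 0.111×5.460^0.5 = 0.2594, r_C = 0.113×5.460^2 = 3.369.
Fraction of consumed A going to B: r_B/(r_B+r_C) = 0.07149.
C_B = 0.07149·C_{A0}·X = 0.07149×7.69×0.290 = 0.159 kmol/m³; Y_B = C_B/C_{A0} = 0.0207.

0.0207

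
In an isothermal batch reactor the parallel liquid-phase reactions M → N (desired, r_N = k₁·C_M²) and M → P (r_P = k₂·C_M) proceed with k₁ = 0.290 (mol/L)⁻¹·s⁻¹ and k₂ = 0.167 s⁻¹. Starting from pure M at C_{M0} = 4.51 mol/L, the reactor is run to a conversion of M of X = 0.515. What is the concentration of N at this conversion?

1.97 mol/L

C_M = C_{M0}(1−X) = 2.187 mol/L.
Along a PFR/batch, dC_P/dC_M = −r_P/(r_N+r_P) = −k₂/(k₂+k₁·C_M).
Integrating from C_{M0} to C_M: C_P = (0.167/0.290)·ln[(0.167+0.290·4.51)/(0.167+0.290·2.19)] = 0.5759·ln(1.475/0.8013) = 0.3513 mol/L.
Then C_N = (C_{M0}−C_M) − C_P = 2.323 − 0.3513 = 1.971 mol/L.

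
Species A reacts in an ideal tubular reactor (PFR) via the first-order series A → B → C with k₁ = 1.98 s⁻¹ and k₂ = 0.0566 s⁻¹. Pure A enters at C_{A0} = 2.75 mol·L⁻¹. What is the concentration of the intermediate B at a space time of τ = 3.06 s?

For first-order series with pure A initially, C_B(τ) = k₁C_{A0}/(k₂−k₁)·(e^(−k₁τ) − e^(−k₂τ)).
e^(−k₁τ) = e^(−1.98×3.06) = e^(−6.059) = 0.002337; e^(−k₂τ) = e^(−0.1732) = 0.8410.
C_B = 1.98×2.75/(0.0566−1.98) × (0.002337−0.8410) = (-2.831)×(-0.8386) = 2.374 mol·L⁻¹.

2.37 mol·L⁻¹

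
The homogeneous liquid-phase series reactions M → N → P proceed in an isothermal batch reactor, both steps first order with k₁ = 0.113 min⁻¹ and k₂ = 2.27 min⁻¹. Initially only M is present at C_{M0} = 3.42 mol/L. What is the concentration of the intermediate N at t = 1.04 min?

Solving the coupled first-order balances gives C_N(t) = [k₁/(k₂−k₁)]·C_{M0}·(e^(−k₁t) − e^(−k₂t)).
e^(−k₁t) = e^(−0.113×1.04) = e^(−0.1175) = 0.8891; e^(−k₂t) = e^(−2.361) = 0.09434.
C_N = 0.113×3.42/(2.27−0.113) × (0.8891−0.09434) = 0.1792×0.7948 = 0.1424 mol/L.

0.142 mol/L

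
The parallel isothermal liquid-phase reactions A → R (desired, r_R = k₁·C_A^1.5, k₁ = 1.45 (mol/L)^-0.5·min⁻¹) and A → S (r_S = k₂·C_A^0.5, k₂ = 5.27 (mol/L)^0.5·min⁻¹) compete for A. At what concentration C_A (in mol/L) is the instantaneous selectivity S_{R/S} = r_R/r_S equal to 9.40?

34.2 mol/L

S_{R/S} = (k₁/k₂)·C_A ⇒ C_A = S·k₂/k₁.
= 9.40×5.27/1.45 = 34.2 mol/L.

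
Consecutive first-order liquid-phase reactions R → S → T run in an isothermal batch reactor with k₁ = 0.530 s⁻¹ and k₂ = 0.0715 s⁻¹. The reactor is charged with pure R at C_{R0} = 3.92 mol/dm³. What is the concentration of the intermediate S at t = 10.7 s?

2.09 mol/dm³

The intermediate concentration in a first-order A→B→C sequence is C_S = k₁C_{R0}(e^(−k₁t) − e^(−k₂t))/(k₂−k₁).
e^(−k₁t) = e^(−0.530×10.7) = e^(−5.671) = 0.003444; e^(−k₂t) = e^(−0.7650) = 0.4653.
C_S = 0.530×3.92/(0.0715−0.530) × (0.003444−0.4653) = (-4.531)×(-0.4619) = 2.093 mol/dm³.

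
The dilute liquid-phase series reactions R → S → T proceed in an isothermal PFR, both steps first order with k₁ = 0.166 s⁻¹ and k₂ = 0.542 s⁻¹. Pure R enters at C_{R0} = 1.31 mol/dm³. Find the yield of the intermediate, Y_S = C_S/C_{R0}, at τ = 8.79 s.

0.0989

Solving the coupled first-order balances gives C_S(τ) = [k₁/(k₂−k₁)]·C_{R0}·(e^(−k₁τ) − e^(−k₂τ)).
e^(−k₁τ) = e^(−0.166×8.79) = e^(−1.459) = 0.2324; e^(−k₂τ) = e^(−4.764) = 0.008530.
C_S = 0.166×1.31/(0.542−0.166) × (0.2324−0.008530) = 0.5784×0.2239 = 0.1295 mol/dm³.
Y_S = C_S/C_{R0} = 0.1295/1.31 = 0.0989.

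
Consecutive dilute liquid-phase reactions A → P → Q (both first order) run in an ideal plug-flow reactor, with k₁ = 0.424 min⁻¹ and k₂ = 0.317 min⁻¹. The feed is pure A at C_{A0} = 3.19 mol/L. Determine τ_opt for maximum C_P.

For first-order series the maximum of C_P occurs at τ_opt = ln(k₂/k₁)/(k₂−k₁).
= ln(0.317/0.424)/(0.317−0.424) = ln(0.7476)/-0.1070 = -0.2908/-0.1070 = 2.72 min.

2.72 min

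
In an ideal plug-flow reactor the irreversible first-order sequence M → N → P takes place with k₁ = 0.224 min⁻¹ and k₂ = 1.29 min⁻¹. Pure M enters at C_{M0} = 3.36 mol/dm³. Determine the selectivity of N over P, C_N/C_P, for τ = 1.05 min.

Solving the coupled first-order balances gives C_N(τ) = [k₁/(k₂−k₁)]·C_{M0}·(e^(−k₁τ) − e^(−k₂τ)).
e^(−k₁τ) = e^(−0.224×1.05) = e^(−0.2352) = 0.7904; e^(−k₂τ) = e^(−1.355) = 0.2581.
C_N = 0.224×3.36/(1.29−0.224) × (0.7904−0.2581) = 0.7060×0.5323 = 0.3759 mol/dm³.
C_M = C_{M0}e^(−k₁τ) = 2.656 mol/dm³, so C_P = C_{M0}−C_M−C_N = 0.3284 mol/dm³; C_N/C_P = 1.14.

1.14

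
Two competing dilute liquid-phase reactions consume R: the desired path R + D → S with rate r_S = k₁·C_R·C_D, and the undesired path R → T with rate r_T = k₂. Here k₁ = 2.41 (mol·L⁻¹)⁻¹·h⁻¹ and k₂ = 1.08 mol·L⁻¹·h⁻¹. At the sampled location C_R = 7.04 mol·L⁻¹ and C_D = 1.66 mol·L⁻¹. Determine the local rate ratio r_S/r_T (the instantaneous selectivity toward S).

26.1

S_{S/T} = r_S/r_T = (k₁·C_R·C_D)/(k₂) = (k₁/k₂)·C_R·C_D.
= (2.41×7.040×1.660) / (1.08) = 28.16/1.080 = 26.1.
Since the desired path is higher order in R, keeping C_R high (PFR or concentrated feed) favours S.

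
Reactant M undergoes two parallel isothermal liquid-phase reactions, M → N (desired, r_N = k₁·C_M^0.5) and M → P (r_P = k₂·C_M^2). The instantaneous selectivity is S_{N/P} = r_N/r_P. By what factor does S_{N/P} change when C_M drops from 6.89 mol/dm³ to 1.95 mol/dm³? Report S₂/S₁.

S_{N/P} = (k₁/k₂)·C_M^-1.5, so S₂/S₁ = (C_{M,2}/C_{M,1})^-1.5.
= (1.95/6.89)^(-1.5) = (0.2830)^(-1.5) = 6.64.

6.64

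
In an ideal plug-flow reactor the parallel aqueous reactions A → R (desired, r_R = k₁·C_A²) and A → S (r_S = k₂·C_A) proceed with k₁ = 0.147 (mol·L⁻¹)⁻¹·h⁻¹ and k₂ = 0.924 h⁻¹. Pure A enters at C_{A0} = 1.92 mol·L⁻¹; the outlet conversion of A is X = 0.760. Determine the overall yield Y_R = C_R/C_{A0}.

0.119

C_A = C_{A0}(1−X) = 0.4608 mol·L⁻¹.
Along a PFR/batch, dC_S/dC_A = −r_S/(r_R+r_S) = −k₂/(k₂+k₁·C_A).
Integrating from C_{A0} to C_A: C_S = (0.924/0.147)·ln[(0.924+0.147·1.92)/(0.924+0.147·0.461)] = 6.286·ln(1.206/0.9917) = 1.231 mol·L⁻¹.
Then C_R = (C_{A0}−C_A) − C_S = 1.459 − 1.231 = 0.2284 mol·L⁻¹.
Y_R = C_R/C_{A0} = 0.2284/1.92 = 0.119.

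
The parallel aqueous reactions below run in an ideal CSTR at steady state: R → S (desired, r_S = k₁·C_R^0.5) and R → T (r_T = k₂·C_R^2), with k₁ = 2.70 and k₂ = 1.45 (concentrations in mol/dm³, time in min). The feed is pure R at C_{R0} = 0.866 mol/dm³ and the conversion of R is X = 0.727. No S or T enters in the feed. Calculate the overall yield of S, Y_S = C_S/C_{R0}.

0.685

Exit C_R = C_{R0}(1−X) = 0.866×0.273 = 0.2364 mol/dm³.
Rates in a CSTR are evaluated at the outlet concentration: r_S = 2.70×0.2364^0.5 = 1.313, r_T = 1.45×0.2364^2 = 0.08105.
Fraction of consumed R going to S: r_S/(r_S+r_T) = 0.9419.
C_S = 0.9419·C_{R0}·X = 0.9419×0.866×0.727 = 0.593 mol/dm³; Y_S = C_S/C_{R0} = 0.685.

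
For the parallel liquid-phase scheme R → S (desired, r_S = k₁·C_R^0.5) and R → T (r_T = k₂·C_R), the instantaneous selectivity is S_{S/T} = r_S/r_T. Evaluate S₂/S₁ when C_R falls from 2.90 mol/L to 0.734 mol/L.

1.99

S_{S/T} = (k₁/k₂)·C_R^-0.5, so S₂/S₁ = (C_{R,2}/C_{R,1})^-0.5.
= (0.734/2.90)^(-0.5) = (0.2531)^(-0.5) = 1.99.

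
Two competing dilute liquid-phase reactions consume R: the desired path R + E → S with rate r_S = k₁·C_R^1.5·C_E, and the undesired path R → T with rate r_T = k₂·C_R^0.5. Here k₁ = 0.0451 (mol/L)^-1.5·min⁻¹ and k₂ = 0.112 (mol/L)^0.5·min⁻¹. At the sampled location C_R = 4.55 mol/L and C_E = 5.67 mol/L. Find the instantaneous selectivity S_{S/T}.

10.4

S_{S/T} = r_S/r_T = (k₁·C_R^1.5·C_E)/(k₂·C_R^0.5) = (k₁/k₂)·C_R·C_E.
= (0.0451×4.550^1.5×5.670) / (0.112×4.550^0.5) = 2.482/0.2389 = 10.4.
Since the desired path is higher order in R, keeping C_R high (PFR or concentrated feed) favours S.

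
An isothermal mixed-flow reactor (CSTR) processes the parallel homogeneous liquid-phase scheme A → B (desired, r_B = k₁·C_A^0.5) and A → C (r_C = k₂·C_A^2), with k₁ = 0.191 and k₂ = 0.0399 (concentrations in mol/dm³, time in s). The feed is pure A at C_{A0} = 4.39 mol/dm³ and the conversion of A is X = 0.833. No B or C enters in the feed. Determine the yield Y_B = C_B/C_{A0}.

0.736

Exit C_A = C_{A0}(1−X) = 4.39×0.167 = 0.7331 mol/dm³.
Rates in a CSTR are evaluated at the outlet concentration: r_B = 0.191×0.7331^0.5 = 0.1635, r_C = 0.0399×0.7331^2 = 0.02145.
Fraction of consumed A going to B: r_B/(r_B+r_C) = 0.8841.
C_B = 0.8841·C_{A0}·X = 0.8841×4.39×0.833 = 3.23 mol/dm³; Y_B = C_B/C_{A0} = 0.736.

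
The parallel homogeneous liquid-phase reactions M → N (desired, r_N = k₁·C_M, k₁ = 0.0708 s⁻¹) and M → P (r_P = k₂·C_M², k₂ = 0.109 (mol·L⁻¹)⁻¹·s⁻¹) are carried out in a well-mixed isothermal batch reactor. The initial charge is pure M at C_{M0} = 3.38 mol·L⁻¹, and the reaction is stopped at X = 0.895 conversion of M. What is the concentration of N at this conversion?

0.902 mol·L⁻¹

C_M = C_{M0}(1−X) = 0.3549 mol·L⁻¹.
Along a PFR/batch, dC_N/dC_M = −r_N/(r_N+r_P) = −k₁/(k₁+k₂·C_M).
Integrating from C_{M0} to C_M: C_N = (0.0708/0.109)·ln[(0.0708+0.109·3.38)/(0.0708+0.109·0.355)] = 0.6495·ln(0.4392/0.1095) = 0.9024 mol·L⁻¹.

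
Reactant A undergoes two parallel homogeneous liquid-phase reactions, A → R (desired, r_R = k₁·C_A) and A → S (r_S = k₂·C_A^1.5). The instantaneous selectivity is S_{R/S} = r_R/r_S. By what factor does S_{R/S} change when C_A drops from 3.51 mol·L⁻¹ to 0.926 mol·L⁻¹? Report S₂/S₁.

1.95

S_{R/S} = (k₁/k₂)·C_A^-0.5, so S₂/S₁ = (C_{A,2}/C_{A,1})^-0.5.
= (0.926/3.51)^(-0.5) = (0.2638)^(-0.5) = 1.95.
Selectivity toward R rises as C_A falls — low-concentration operation is favoured.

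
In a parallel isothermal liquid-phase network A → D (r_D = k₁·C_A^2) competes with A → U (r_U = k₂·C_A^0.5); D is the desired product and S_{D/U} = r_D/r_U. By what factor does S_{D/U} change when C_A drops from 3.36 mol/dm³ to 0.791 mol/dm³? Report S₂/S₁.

S_{D/U} = (k₁/k₂)·C_A^1.5, so S₂/S₁ = (C_{A,2}/C_{A,1})^1.5.
= (0.791/3.36)^1.5 = (0.2354)^1.5 = 0.114.

0.114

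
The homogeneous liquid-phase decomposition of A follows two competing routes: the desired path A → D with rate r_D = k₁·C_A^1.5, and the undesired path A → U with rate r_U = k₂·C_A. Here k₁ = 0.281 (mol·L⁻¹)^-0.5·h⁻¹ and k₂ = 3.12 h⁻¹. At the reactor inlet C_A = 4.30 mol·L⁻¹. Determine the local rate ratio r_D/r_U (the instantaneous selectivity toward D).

S_{D/U} = r_D/r_U = (k₁·C_A^1.5)/(k₂·C_A) = (k₁/k₂)·C_A^0.5.
= (0.281×4.300^1.5) / (3.12×4.300) = 2.506/13.42 = 0.187.
Since the desired path is higher order in A, keeping C_A high (PFR or concentrated feed) favours D.

0.187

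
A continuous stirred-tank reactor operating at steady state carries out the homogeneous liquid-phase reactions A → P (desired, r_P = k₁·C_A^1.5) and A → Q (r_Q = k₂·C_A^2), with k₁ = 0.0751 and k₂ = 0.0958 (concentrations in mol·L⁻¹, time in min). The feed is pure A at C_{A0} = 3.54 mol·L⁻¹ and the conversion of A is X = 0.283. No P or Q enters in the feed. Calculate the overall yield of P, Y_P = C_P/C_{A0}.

0.0933

Exit C_A = C_{A0}(1−X) = 3.54×0.717 = 2.538 mol·L⁻¹.
A CSTR operates uniformly at the exit composition, giving r_P = 0.3037 and r_Q = 0.6172 (each k·C_A^n at C_A = 2.538).
Fraction of consumed A going to P: r_P/(r_P+r_Q) = 0.3298.
C_P = 0.3298·C_{A0}·X = 0.3298×3.54×0.283 = 0.330 mol·L⁻¹; Y_P = C_P/C_{A0} = 0.0933.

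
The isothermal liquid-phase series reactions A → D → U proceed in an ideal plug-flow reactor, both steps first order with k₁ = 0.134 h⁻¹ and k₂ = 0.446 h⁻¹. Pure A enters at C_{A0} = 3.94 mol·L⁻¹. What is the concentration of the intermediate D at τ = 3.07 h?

0.691 mol·L⁻¹

Solving the coupled first-order balances gives C_D(τ) = [k₁/(k₂−k₁)]·C_{A0}·(e^(−k₁τ) − e^(−k₂τ)).
e^(−k₁τ) = e^(−0.134×3.07) = e^(−0.4114) = 0.6627; e^(−k₂τ) = e^(−1.369) = 0.2543.
C_D = 0.134×3.94/(0.446−0.134) × (0.6627−0.2543) = 1.692×0.4084 = 0.6911 mol·L⁻¹.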